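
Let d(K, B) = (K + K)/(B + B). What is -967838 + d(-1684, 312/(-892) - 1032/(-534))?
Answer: -15218542640/15707 ≈ -9.6890e+5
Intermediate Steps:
d(K, B) = K/B (d(K, B) = (2*K)/((2*B)) = (2*K)*(1/(2*B)) = K/B)
-967838 + d(-1684, 312/(-892) - 1032/(-534)) = -967838 - 1684/(312/(-892) - 1032/(-534)) = -967838 - 1684/(312*(-1/892) - 1032*(-1/534)) = -967838 - 1684/(-78/223 + 172/89) = -967838 - 1684/31414/19847 = -967838 - 1684*19847/31414 = -967838 - 16711174/15707 = -15218542640/15707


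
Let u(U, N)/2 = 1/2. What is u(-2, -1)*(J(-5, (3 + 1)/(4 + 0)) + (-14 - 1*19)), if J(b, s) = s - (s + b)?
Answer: -28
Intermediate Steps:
u(U, N) = 1 (u(U, N) = 2/2 = 2*(½) = 1)
J(b, s) = -b (J(b, s) = s - (b + s) = s + (-b - s) = -b)
u(-2, -1)*(J(-5, (3 + 1)/(4 + 0)) + (-14 - 1*19)) = 1*(-1*(-5) + (-14 - 1*19)) = 1*(5 + (-14 - 19)) = 1*(5 - 33) = 1*(-28) = -28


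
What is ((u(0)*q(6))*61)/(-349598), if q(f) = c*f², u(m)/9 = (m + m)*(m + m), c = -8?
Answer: 0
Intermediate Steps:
u(m) = 36*m² (u(m) = 9*((m + m)*(m + m)) = 9*((2*m)*(2*m)) = 9*(4*m²) = 36*m²)
q(f) = -8*f²
((u(0)*q(6))*61)/(-349598) = (((36*0²)*(-8*6²))*61)/(-349598) = (((36*0)*(-8*36))*61)*(-1/349598) = ((0*(-288))*61)*(-1/349598) = (0*61)*(-1/349598) = 0*(-1/349598) = 0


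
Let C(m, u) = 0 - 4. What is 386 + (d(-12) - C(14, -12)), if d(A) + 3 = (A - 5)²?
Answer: 676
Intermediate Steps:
C(m, u) = -4
d(A) = -3 + (-5 + A)² (d(A) = -3 + (A - 5)² = -3 + (-5 + A)²)
386 + (d(-12) - C(14, -12)) = 386 + ((-3 + (-5 - 12)²) - 1*(-4)) = 386 + ((-3 + (-17)²) + 4) = 386 + ((-3 + 289) + 4) = 386 + (286 + 4) = 386 + 290 = 676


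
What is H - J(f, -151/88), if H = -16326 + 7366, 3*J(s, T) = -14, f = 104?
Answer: -26866/3 ≈ -8955.3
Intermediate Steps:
J(s, T) = -14/3 (J(s, T) = (⅓)*(-14) = -14/3)
H = -8960
H - J(f, -151/88) = -8960 - 1*(-14/3) = -8960 + 14/3 = -26866/3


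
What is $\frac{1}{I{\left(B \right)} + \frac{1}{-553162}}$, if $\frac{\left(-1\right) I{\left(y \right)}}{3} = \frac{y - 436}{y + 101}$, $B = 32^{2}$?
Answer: $- \frac{69145250}{108419877} \approx -0.63775$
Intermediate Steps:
$B = 1024$
$I{\left(y \right)} = - \frac{3 \left(-436 + y\right)}{101 + y}$ ($I{\left(y \right)} = - 3 \frac{y - 436}{y + 101} = - 3 \frac{-436 + y}{101 + y} = - \frac{3 \left(-436 + y\right)}{101 + y}$)
$\frac{1}{I{\left(B \right)} + \frac{1}{-553162}} = \frac{1}{\frac{3 \left(436 - 1024\right)}{101 + 1024} + \frac{1}{-553162}} = \frac{1}{\frac{3 \left(436 - 1024\right)}{1125} - \frac{1}{553162}} = \frac{1}{3 \cdot \frac{1}{1125} \left(-588\right) - \frac{1}{553162}} = \frac{1}{- \frac{196}{125} - \frac{1}{553162}} = \frac{1}{- \frac{108419877}{69145250}} = - \frac{69145250}{108419877}$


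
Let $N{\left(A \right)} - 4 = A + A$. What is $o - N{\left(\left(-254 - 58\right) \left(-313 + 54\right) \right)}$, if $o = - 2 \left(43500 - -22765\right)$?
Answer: $-294150$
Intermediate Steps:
$N{\left(A \right)} = 4 + 2 A$ ($N{\left(A \right)} = 4 + \left(A + A\right) = 4 + 2 A$)
$o = -132530$ ($o = - 2 \left(43500 + 22765\right) = \left(-2\right) 66265 = -132530$)
$o - N{\left(\left(-254 - 58\right) \left(-313 + 54\right) \right)} = -132530 - \left(4 + 2 \left(-254 - 58\right) \left(-313 + 54\right)\right) = -132530 - \left(4 + 2 \left(\left(-312\right) \left(-259\right)\right)\right) = -132530 - \left(4 + 2 \cdot 80808\right) = -132530 - \left(4 + 161616\right) = -132530 - 161620 = -294150$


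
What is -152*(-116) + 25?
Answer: 17657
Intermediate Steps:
-152*(-116) + 25 = 17632 + 25 = 17657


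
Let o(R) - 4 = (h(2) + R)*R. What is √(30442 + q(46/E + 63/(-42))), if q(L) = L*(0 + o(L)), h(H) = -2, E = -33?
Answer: √576631564410/4356 ≈ 174.33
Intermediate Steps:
o(R) = 4 + R*(-2 + R) (o(R) = 4 + (-2 + R)*R = 4 + R*(-2 + R))
q(L) = L*(4 + L² - 2*L) (q(L) = L*(0 + (4 + L² - 2*L)) = L*(4 + L² - 2*L))
√(30442 + q(46/E + 63/(-42))) = √(30442 + (46/(-33) + 63/(-42))*(4 + (46/(-33) + 63/(-42))² - 2*(46/(-33) + 63/(-42)))) = √(30442 + (46*(-1/33) + 63*(-1/42))*(4 + (46*(-1/33) + 63*(-1/42))² - 2*(46*(-1/33) + 63*(-1/42)))) = √(30442 + (-46/33 - 3/2)*(4 + (-46/33 - 3/2)² - 2*(-46/33 - 3/2))) = √(30442 - 191*(4 + (-191/66)² - 2*(-191/66))/66) = √(30442 - 191*(4 + 36481/4356 + 191/33)/66) = √(30442 - 191/66*79117/4356) = √(30442 - 15111347/287496) = √(8736841885/287496) = √576631564410/4356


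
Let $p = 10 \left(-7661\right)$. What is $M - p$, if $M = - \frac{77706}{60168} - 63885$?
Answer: $\frac{127593349}{10028} \approx 12724.0$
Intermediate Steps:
$p = -76610$
$M = - \frac{640651731}{10028}$ ($M = \left(-77706\right) \frac{1}{60168} - 63885 = - \frac{12951}{10028} - 63885 = - \frac{640651731}{10028} \approx -63886.0$)
$M - p = - \frac{640651731}{10028} - -76610 = - \frac{640651731}{10028} + 76610 = \frac{127593349}{10028}$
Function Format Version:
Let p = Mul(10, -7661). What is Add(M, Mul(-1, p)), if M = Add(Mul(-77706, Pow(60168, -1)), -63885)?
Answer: Rational(127593349, 10028) ≈ 12724.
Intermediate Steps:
p = -76610
M = Rational(-640651731, 10028) (M = Add(Mul(-77706, Rational(1, 60168)), -63885) = Add(Rational(-12951, 10028), -63885) = Rational(-640651731, 10028) ≈ -63886.)
Add(M, Mul(-1, p)) = Add(Rational(-640651731, 10028), Mul(-1, -76610)) = Add(Rational(-640651731, 10028), 76610) = Rational(127593349, 10028)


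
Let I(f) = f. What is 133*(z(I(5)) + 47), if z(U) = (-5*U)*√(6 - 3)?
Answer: 6251 - 3325*√3 ≈ 491.93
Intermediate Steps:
z(U) = -5*U*√3 (z(U) = (-5*U)*√3 = -5*U*√3)
133*(z(I(5)) + 47) = 133*(-5*5*√3 + 47) = 133*(-25*√3 + 47) = 133*(47 - 25*√3) = 6251 - 3325*√3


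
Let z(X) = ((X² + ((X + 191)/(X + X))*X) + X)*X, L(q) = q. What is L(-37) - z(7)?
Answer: -1122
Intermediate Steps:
z(X) = X*(191/2 + X² + 3*X/2) (z(X) = ((X² + ((191 + X)/((2*X)))*X) + X)*X = ((X² + ((191 + X)*(1/(2*X)))*X) + X)*X = ((X² + ((191 + X)/(2*X))*X) + X)*X = ((X² + (191/2 + X/2)) + X)*X = ((191/2 + X² + X/2) + X)*X = (191/2 + X² + 3*X/2)*X = X*(191/2 + X² + 3*X/2))
L(-37) - z(7) = -37 - 7*(191 + 2*7² + 3*7)/2 = -37 - 7*(191 + 2*49 + 21)/2 = -37 - 7*(191 + 98 + 21)/2 = -37 - 7*310/2 = -37 - 1*1085 = -37 - 1085 = -1122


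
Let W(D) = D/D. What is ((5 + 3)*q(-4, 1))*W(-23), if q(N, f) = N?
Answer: -32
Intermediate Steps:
W(D) = 1
((5 + 3)*q(-4, 1))*W(-23) = ((5 + 3)*(-4))*1 = (8*(-4))*1 = -32*1 = -32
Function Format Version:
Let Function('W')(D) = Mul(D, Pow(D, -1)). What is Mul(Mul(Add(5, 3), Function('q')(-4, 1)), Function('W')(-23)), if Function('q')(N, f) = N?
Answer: -32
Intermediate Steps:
Function('W')(D) = 1
Mul(Mul(Add(5, 3), Function('q')(-4, 1)), Function('W')(-23)) = Mul(Mul(Add(5, 3), -4), 1) = Mul(Mul(8, -4), 1) = Mul(-32, 1) = -32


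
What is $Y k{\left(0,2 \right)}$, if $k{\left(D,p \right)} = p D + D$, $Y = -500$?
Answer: $0$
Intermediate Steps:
$k{\left(D,p \right)} = D + D p$ ($k{\left(D,p \right)} = D p + D = D + D p$)
$Y k{\left(0,2 \right)} = - 500 \cdot 0 \left(1 + 2\right) = - 500 \cdot 0 \cdot 3 = \left(-500\right) 0 = 0$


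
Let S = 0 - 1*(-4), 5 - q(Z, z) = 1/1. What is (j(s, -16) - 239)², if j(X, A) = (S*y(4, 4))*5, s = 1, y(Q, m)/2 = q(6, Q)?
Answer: 6241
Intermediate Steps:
q(Z, z) = 4 (q(Z, z) = 5 - 1/1 = 5 - 1*1 = 5 - 1 = 4)
y(Q, m) = 8 (y(Q, m) = 2*4 = 8)
S = 4 (S = 0 + 4 = 4)
j(X, A) = 160 (j(X, A) = (4*8)*5 = 32*5 = 160)
(j(s, -16) - 239)² = (160 - 239)² = (-79)² = 6241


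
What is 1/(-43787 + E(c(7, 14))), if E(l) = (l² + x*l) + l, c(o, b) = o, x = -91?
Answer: -1/44368 ≈ -2.2539e-5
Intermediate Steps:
E(l) = l² - 90*l (E(l) = (l² - 91*l) + l = l² - 90*l)
1/(-43787 + E(c(7, 14))) = 1/(-43787 + 7*(-90 + 7)) = 1/(-43787 + 7*(-83)) = 1/(-43787 - 581) = 1/(-44368) = -1/44368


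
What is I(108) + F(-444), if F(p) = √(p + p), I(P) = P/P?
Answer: 1 + 2*I*√222 ≈ 1.0 + 29.799*I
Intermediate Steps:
I(P) = 1
F(p) = √2*√p (F(p) = √(2*p) = √2*√p)
I(108) + F(-444) = 1 + √2*√(-444) = 1 + √2*(2*I*√111) = 1 + 2*I*√222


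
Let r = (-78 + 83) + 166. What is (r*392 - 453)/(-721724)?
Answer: -66579/721724 ≈ -0.092250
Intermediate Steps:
r = 171 (r = 5 + 166 = 171)
(r*392 - 453)/(-721724) = (171*392 - 453)/(-721724) = (67032 - 453)*(-1/721724) = 66579*(-1/721724) = -66579/721724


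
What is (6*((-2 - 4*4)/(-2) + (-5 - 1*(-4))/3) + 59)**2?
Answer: 12321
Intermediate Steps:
(6*((-2 - 4*4)/(-2) + (-5 - 1*(-4))/3) + 59)**2 = (6*((-2 - 16)*(-1/2) + (-5 + 4)*(1/3)) + 59)**2 = (6*(-18*(-1/2) - 1*1/3) + 59)**2 = (6*(9 - 1/3) + 59)**2 = (6*(26/3) + 59)**2 = (52 + 59)**2 = 111**2 = 12321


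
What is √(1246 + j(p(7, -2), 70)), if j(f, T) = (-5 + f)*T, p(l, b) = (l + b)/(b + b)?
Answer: 7*√66/2 ≈ 28.434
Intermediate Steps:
p(l, b) = (b + l)/(2*b) (p(l, b) = (b + l)/((2*b)) = (b + l)*(1/(2*b)) = (b + l)/(2*b))
j(f, T) = T*(-5 + f)
√(1246 + j(p(7, -2), 70)) = √(1246 + 70*(-5 + (½)*(-2 + 7)/(-2))) = √(1246 + 70*(-5 + (½)*(-½)*5)) = √(1246 + 70*(-5 - 5/4)) = √(1246 + 70*(-25/4)) = √(1246 - 875/2) = √(1617/2) = 7*√66/2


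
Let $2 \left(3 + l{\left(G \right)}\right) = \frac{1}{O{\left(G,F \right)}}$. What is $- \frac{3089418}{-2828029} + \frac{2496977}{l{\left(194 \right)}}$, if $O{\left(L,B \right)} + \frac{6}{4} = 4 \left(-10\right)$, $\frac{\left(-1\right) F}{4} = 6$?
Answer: $- \frac{586105667217139}{707007250} \approx -8.29 \cdot 10^{5}$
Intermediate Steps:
$F = -24$ ($F = \left(-4\right) 6 = -24$)
$O{\left(L,B \right)} = - \frac{83}{2}$ ($O{\left(L,B \right)} = - \frac{3}{2} + 4 \left(-10\right) = - \frac{3}{2} - 40 = - \frac{83}{2}$)
$l{\left(G \right)} = - \frac{250}{83}$ ($l{\left(G \right)} = -3 + \frac{1}{2 \left(- \frac{83}{2}\right)} = -3 + \frac{1}{2} \left(- \frac{2}{83}\right) = -3 - \frac{1}{83} = - \frac{250}{83}$)
$- \frac{3089418}{-2828029} + \frac{2496977}{l{\left(194 \right)}} = - \frac{3089418}{-2828029} + \frac{2496977}{- \frac{250}{83}} = \left(-3089418\right) \left(- \frac{1}{2828029}\right) + 2496977 \left(- \frac{83}{250}\right) = \frac{3089418}{2828029} - \frac{207249091}{250} = - \frac{586105667217139}{707007250}$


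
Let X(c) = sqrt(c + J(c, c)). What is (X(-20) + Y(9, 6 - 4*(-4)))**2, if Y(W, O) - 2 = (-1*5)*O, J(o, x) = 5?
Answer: (108 - I*sqrt(15))**2 ≈ 11649.0 - 836.56*I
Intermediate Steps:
X(c) = sqrt(5 + c) (X(c) = sqrt(c + 5) = sqrt(5 + c))
Y(W, O) = 2 - 5*O (Y(W, O) = 2 + (-1*5)*O = 2 - 5*O)
(X(-20) + Y(9, 6 - 4*(-4)))**2 = (sqrt(5 - 20) + (2 - 5*(6 - 4*(-4))))**2 = (sqrt(-15) + (2 - 5*(6 + 16)))**2 = (I*sqrt(15) + (2 - 5*22))**2 = (I*sqrt(15) + (2 - 110))**2 = (I*sqrt(15) - 108)**2 = (-108 + I*sqrt(15))**2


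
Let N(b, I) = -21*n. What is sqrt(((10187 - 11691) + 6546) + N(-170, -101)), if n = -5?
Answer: sqrt(5147) ≈ 71.743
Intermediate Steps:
N(b, I) = 105 (N(b, I) = -21*(-5) = 105)
sqrt(((10187 - 11691) + 6546) + N(-170, -101)) = sqrt(((10187 - 11691) + 6546) + 105) = sqrt((-1504 + 6546) + 105) = sqrt(5042 + 105) = sqrt(5147)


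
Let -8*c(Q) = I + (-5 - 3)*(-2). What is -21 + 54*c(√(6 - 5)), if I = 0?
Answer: -129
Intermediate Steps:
c(Q) = -2 (c(Q) = -(0 + (-5 - 3)*(-2))/8 = -(0 - 8*(-2))/8 = -(0 + 16)/8 = -⅛*16 = -2)
-21 + 54*c(√(6 - 5)) = -21 + 54*(-2) = -21 - 108 = -129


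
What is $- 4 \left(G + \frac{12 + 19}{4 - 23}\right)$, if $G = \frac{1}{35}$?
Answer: $\frac{4264}{665} \approx 6.412$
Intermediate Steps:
$G = \frac{1}{35} \approx 0.028571$
$- 4 \left(G + \frac{12 + 19}{4 - 23}\right) = - 4 \left(\frac{1}{35} + \frac{12 + 19}{4 - 23}\right) = - 4 \left(\frac{1}{35} + \frac{31}{-19}\right) = - 4 \left(\frac{1}{35} + 31 \left(- \frac{1}{19}\right)\right) = - 4 \left(\frac{1}{35} - \frac{31}{19}\right) = \left(-4\right) \left(- \frac{1066}{665}\right) = \frac{4264}{665}$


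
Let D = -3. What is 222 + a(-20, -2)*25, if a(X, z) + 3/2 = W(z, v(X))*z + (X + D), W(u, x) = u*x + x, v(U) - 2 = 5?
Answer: -81/2 ≈ -40.500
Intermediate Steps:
v(U) = 7 (v(U) = 2 + 5 = 7)
W(u, x) = x + u*x
a(X, z) = -9/2 + X + z*(7 + 7*z) (a(X, z) = -3/2 + ((7*(1 + z))*z + (X - 3)) = -3/2 + ((7 + 7*z)*z + (-3 + X)) = -3/2 + (z*(7 + 7*z) + (-3 + X)) = -3/2 + (-3 + X + z*(7 + 7*z)) = -9/2 + X + z*(7 + 7*z))
222 + a(-20, -2)*25 = 222 + (-9/2 - 20 + 7*(-2)*(1 - 2))*25 = 222 + (-9/2 - 20 + 7*(-2)*(-1))*25 = 222 + (-9/2 - 20 + 14)*25 = 222 - 21/2*25 = 222 - 525/2 = -81/2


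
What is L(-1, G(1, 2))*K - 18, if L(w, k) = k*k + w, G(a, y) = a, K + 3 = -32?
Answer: -18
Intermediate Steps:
K = -35 (K = -3 - 32 = -35)
L(w, k) = w + k**2 (L(w, k) = k**2 + w = w + k**2)
L(-1, G(1, 2))*K - 18 = (-1 + 1**2)*(-35) - 18 = (-1 + 1)*(-35) - 18 = 0*(-35) - 18 = 0 - 18 = -18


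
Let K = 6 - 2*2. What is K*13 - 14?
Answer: 12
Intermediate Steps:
K = 2 (K = 6 - 4 = 2)
K*13 - 14 = 2*13 - 14 = 26 - 14 = 12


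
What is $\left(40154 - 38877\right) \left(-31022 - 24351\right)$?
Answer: $-70711321$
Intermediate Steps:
$\left(40154 - 38877\right) \left(-31022 - 24351\right) = 1277 \left(-31022 - 24351\right) = 1277 \left(-55373\right) = -70711321$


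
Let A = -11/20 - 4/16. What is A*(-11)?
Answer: 44/5 ≈ 8.8000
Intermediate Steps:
A = -4/5 (A = -11*1/20 - 4*1/16 = -11/20 - 1/4 = -4/5 ≈ -0.80000)
A*(-11) = -4/5*(-11) = 44/5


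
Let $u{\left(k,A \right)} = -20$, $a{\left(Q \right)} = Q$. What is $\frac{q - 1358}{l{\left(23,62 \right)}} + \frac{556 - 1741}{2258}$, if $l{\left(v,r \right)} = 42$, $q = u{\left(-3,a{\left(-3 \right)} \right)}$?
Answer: $- \frac{1580647}{47418} \approx -33.334$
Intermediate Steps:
$q = -20$
$\frac{q - 1358}{l{\left(23,62 \right)}} + \frac{556 - 1741}{2258} = \frac{-20 - 1358}{42} + \frac{556 - 1741}{2258} = \left(-20 - 1358\right) \frac{1}{42} - \frac{1185}{2258} = \left(-1378\right) \frac{1}{42} - \frac{1185}{2258} = - \frac{689}{21} - \frac{1185}{2258} = - \frac{1580647}{47418}$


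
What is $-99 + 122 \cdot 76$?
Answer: $9173$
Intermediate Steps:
$-99 + 122 \cdot 76 = -99 + 9272 = 9173$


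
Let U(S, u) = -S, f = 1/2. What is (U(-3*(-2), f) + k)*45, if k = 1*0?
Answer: -270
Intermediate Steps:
k = 0
f = ½ ≈ 0.50000
(U(-3*(-2), f) + k)*45 = (-(-3)*(-2) + 0)*45 = (-1*6 + 0)*45 = (-6 + 0)*45 = -6*45 = -270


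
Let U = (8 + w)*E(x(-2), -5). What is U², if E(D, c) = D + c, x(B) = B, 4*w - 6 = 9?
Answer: 108241/16 ≈ 6765.1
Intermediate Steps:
w = 15/4 (w = 3/2 + (¼)*9 = 3/2 + 9/4 = 15/4 ≈ 3.7500)
U = -329/4 (U = (8 + 15/4)*(-2 - 5) = (47/4)*(-7) = -329/4 ≈ -82.250)
U² = (-329/4)² = 108241/16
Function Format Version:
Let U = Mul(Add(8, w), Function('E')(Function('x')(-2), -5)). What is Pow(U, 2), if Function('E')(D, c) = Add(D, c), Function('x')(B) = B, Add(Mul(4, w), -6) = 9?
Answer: Rational(108241, 16) ≈ 6765.1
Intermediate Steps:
w = Rational(15, 4) (w = Add(Rational(3, 2), Mul(Rational(1, 4), 9)) = Add(Rational(3, 2), Rational(9, 4)) = Rational(15, 4) ≈ 3.7500)
U = Rational(-329, 4) (U = Mul(Add(8, Rational(15, 4)), Add(-2, -5)) = Mul(Rational(47, 4), -7) = Rational(-329, 4) ≈ -82.250)
Pow(U, 2) = Pow(Rational(-329, 4), 2) = Rational(108241, 16)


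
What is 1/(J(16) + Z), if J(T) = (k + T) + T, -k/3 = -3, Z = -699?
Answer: -1/658 ≈ -0.0015198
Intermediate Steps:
k = 9 (k = -3*(-3) = 9)
J(T) = 9 + 2*T (J(T) = (9 + T) + T = 9 + 2*T)
1/(J(16) + Z) = 1/((9 + 2*16) - 699) = 1/((9 + 32) - 699) = 1/(41 - 699) = 1/(-658) = -1/658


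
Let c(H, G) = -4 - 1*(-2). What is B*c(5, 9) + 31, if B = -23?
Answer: 77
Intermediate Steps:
c(H, G) = -2 (c(H, G) = -4 + 2 = -2)
B*c(5, 9) + 31 = -23*(-2) + 31 = 46 + 31 = 77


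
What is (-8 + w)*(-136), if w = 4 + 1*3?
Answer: 136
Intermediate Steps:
w = 7 (w = 4 + 3 = 7)
(-8 + w)*(-136) = (-8 + 7)*(-136) = -1*(-136) = 136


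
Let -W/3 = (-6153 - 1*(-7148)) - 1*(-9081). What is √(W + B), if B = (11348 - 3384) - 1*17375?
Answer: I*√39639 ≈ 199.1*I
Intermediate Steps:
B = -9411 (B = 7964 - 17375 = -9411)
W = -30228 (W = -3*((-6153 - 1*(-7148)) - 1*(-9081)) = -3*((-6153 + 7148) + 9081) = -3*(995 + 9081) = -3*10076 = -30228)
√(W + B) = √(-30228 - 9411) = √(-39639) = I*√39639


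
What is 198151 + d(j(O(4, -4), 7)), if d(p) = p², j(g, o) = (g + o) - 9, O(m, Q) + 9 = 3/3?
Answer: 198251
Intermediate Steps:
O(m, Q) = -8 (O(m, Q) = -9 + 3/3 = -9 + 3*(⅓) = -9 + 1 = -8)
j(g, o) = -9 + g + o
198151 + d(j(O(4, -4), 7)) = 198151 + (-9 - 8 + 7)² = 198151 + (-10)² = 198151 + 100 = 198251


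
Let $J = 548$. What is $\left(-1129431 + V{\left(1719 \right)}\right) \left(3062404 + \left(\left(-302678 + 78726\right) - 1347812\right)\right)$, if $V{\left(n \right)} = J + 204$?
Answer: $-1682454064560$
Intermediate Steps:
$V{\left(n \right)} = 752$ ($V{\left(n \right)} = 548 + 204 = 752$)
$\left(-1129431 + V{\left(1719 \right)}\right) \left(3062404 + \left(\left(-302678 + 78726\right) - 1347812\right)\right) = \left(-1129431 + 752\right) \left(3062404 + \left(\left(-302678 + 78726\right) - 1347812\right)\right) = - 1128679 \left(3062404 - 1571764\right) = \left(-1128679\right) 1490640 = -1682454064560$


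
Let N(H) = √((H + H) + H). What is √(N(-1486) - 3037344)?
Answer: √(-3037344 + I*√4458) ≈ 0.02 + 1742.8*I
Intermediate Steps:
N(H) = √3*√H (N(H) = √(2*H + H) = √(3*H) = √3*√H)
√(N(-1486) - 3037344) = √(√3*√(-1486) - 3037344) = √(√3*(I*√1486) - 3037344) = √(I*√4458 - 3037344) = √(-3037344 + I*√4458)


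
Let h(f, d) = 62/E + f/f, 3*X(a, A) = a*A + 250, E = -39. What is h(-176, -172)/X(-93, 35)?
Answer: 23/39065 ≈ 0.00058876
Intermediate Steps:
X(a, A) = 250/3 + A*a/3 (X(a, A) = (a*A + 250)/3 = (A*a + 250)/3 = (250 + A*a)/3 = 250/3 + A*a/3)
h(f, d) = -23/39 (h(f, d) = 62/(-39) + f/f = 62*(-1/39) + 1 = -62/39 + 1 = -23/39)
h(-176, -172)/X(-93, 35) = -23/(39*(250/3 + (1/3)*35*(-93))) = -23/(39*(250/3 - 1085)) = -23/(39*(-3005/3)) = -23/39*(-3/3005) = 23/39065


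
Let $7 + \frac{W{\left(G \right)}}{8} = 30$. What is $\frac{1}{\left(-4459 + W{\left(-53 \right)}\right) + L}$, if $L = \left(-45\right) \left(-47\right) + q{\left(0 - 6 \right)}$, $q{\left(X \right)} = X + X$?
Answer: $- \frac{1}{2172} \approx -0.0004604$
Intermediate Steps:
$W{\left(G \right)} = 184$ ($W{\left(G \right)} = -56 + 8 \cdot 30 = -56 + 240 = 184$)
$q{\left(X \right)} = 2 X$
$L = 2103$ ($L = \left(-45\right) \left(-47\right) + 2 \left(0 - 6\right) = 2115 + 2 \left(0 - 6\right) = 2115 + 2 \left(-6\right) = 2115 - 12 = 2103$)
$\frac{1}{\left(-4459 + W{\left(-53 \right)}\right) + L} = \frac{1}{\left(-4459 + 184\right) + 2103} = \frac{1}{-4275 + 2103} = \frac{1}{-2172} = - \frac{1}{2172}$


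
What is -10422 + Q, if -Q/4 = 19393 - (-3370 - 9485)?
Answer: -139414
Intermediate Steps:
Q = -128992 (Q = -4*(19393 - (-3370 - 9485)) = -4*(19393 - 1*(-12855)) = -4*(19393 + 12855) = -4*32248 = -128992)
-10422 + Q = -10422 - 128992 = -139414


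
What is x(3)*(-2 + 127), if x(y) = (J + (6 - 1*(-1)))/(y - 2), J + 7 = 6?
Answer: 750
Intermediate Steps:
J = -1 (J = -7 + 6 = -1)
x(y) = 6/(-2 + y) (x(y) = (-1 + (6 - 1*(-1)))/(y - 2) = (-1 + (6 + 1))/(-2 + y) = (-1 + 7)/(-2 + y) = 6/(-2 + y))
x(3)*(-2 + 127) = (6/(-2 + 3))*(-2 + 127) = (6/1)*125 = (6*1)*125 = 6*125 = 750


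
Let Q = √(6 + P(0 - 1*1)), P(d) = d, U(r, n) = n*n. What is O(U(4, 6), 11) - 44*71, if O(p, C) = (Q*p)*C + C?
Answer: -3113 + 396*√5 ≈ -2227.5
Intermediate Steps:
U(r, n) = n²
Q = √5 (Q = √(6 + (0 - 1*1)) = √(6 + (0 - 1)) = √(6 - 1) = √5 ≈ 2.2361)
O(p, C) = C + C*p*√5 (O(p, C) = (√5*p)*C + C = (p*√5)*C + C = C*p*√5 + C = C + C*p*√5)
O(U(4, 6), 11) - 44*71 = 11*(1 + 6²*√5) - 44*71 = 11*(1 + 36*√5) - 3124 = (11 + 396*√5) - 3124 = -3113 + 396*√5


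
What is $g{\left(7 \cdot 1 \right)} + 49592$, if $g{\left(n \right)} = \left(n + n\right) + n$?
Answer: $49613$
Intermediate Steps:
$g{\left(n \right)} = 3 n$ ($g{\left(n \right)} = 2 n + n = 3 n$)
$g{\left(7 \cdot 1 \right)} + 49592 = 3 \cdot 7 \cdot 1 + 49592 = 3 \cdot 7 + 49592 = 21 + 49592 = 49613$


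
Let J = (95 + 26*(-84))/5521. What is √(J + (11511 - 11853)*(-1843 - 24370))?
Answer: √273261412889717/5521 ≈ 2994.1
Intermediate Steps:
J = -2089/5521 (J = (95 - 2184)*(1/5521) = -2089*1/5521 = -2089/5521 ≈ -0.37837)
√(J + (11511 - 11853)*(-1843 - 24370)) = √(-2089/5521 + (11511 - 11853)*(-1843 - 24370)) = √(-2089/5521 - 342*(-26213)) = √(-2089/5521 + 8964846) = √(49494912677/5521) = √273261412889717/5521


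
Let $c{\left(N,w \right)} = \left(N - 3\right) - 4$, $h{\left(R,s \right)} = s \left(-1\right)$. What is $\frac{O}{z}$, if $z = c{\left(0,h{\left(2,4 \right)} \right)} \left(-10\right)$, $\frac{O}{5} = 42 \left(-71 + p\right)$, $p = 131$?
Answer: $180$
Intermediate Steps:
$h{\left(R,s \right)} = - s$
$O = 12600$ ($O = 5 \cdot 42 \left(-71 + 131\right) = 5 \cdot 42 \cdot 60 = 5 \cdot 2520 = 12600$)
$c{\left(N,w \right)} = -7 + N$ ($c{\left(N,w \right)} = \left(-3 + N\right) - 4 = -7 + N$)
$z = 70$ ($z = \left(-7 + 0\right) \left(-10\right) = \left(-7\right) \left(-10\right) = 70$)
$\frac{O}{z} = \frac{12600}{70} = 12600 \cdot \frac{1}{70} = 180$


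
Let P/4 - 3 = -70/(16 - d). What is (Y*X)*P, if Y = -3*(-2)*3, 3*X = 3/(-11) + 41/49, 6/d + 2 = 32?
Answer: -824448/42581 ≈ -19.362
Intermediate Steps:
d = ⅕ (d = 6/(-2 + 32) = 6/30 = 6*(1/30) = ⅕ ≈ 0.20000)
X = 304/1617 (X = (3/(-11) + 41/49)/3 = (3*(-1/11) + 41*(1/49))/3 = (-3/11 + 41/49)/3 = (⅓)*(304/539) = 304/1617 ≈ 0.18800)
P = -452/79 (P = 12 + 4*(-70/(16 - 1*⅕)) = 12 + 4*(-70/(16 - ⅕)) = 12 + 4*(-70/79/5) = 12 + 4*(-70*5/79) = 12 + 4*(-350/79) = 12 - 1400/79 = -452/79 ≈ -5.7215)
Y = 18 (Y = 6*3 = 18)
(Y*X)*P = (18*(304/1617))*(-452/79) = (1824/539)*(-452/79) = -824448/42581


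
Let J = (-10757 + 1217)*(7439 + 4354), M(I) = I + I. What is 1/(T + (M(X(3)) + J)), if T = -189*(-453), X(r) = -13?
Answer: -1/112419629 ≈ -8.8952e-9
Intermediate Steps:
M(I) = 2*I
J = -112505220 (J = -9540*11793 = -112505220)
T = 85617
1/(T + (M(X(3)) + J)) = 1/(85617 + (2*(-13) - 112505220)) = 1/(85617 + (-26 - 112505220)) = 1/(85617 - 112505246) = 1/(-112419629) = -1/112419629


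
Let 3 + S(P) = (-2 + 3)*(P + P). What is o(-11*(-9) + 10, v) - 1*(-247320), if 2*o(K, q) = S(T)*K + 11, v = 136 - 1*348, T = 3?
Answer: 247489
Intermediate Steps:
S(P) = -3 + 2*P (S(P) = -3 + (-2 + 3)*(P + P) = -3 + 1*(2*P) = -3 + 2*P)
v = -212 (v = 136 - 348 = -212)
o(K, q) = 11/2 + 3*K/2 (o(K, q) = ((-3 + 2*3)*K + 11)/2 = ((-3 + 6)*K + 11)/2 = (3*K + 11)/2 = (11 + 3*K)/2 = 11/2 + 3*K/2)
o(-11*(-9) + 10, v) - 1*(-247320) = (11/2 + 3*(-11*(-9) + 10)/2) - 1*(-247320) = (11/2 + 3*(99 + 10)/2) + 247320 = (11/2 + (3/2)*109) + 247320 = (11/2 + 327/2) + 247320 = 169 + 247320 = 247489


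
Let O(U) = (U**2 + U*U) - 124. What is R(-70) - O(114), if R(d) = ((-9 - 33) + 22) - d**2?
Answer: -30788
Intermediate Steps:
R(d) = -20 - d**2 (R(d) = (-42 + 22) - d**2 = -20 - d**2)
O(U) = -124 + 2*U**2 (O(U) = (U**2 + U**2) - 124 = 2*U**2 - 124 = -124 + 2*U**2)
R(-70) - O(114) = (-20 - 1*(-70)**2) - (-124 + 2*114**2) = (-20 - 1*4900) - (-124 + 2*12996) = (-20 - 4900) - (-124 + 25992) = -4920 - 1*25868 = -4920 - 25868 = -30788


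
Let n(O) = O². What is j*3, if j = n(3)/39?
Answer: 9/13 ≈ 0.69231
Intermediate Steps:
j = 3/13 (j = 3²/39 = 9*(1/39) = 3/13 ≈ 0.23077)
j*3 = (3/13)*3 = 9/13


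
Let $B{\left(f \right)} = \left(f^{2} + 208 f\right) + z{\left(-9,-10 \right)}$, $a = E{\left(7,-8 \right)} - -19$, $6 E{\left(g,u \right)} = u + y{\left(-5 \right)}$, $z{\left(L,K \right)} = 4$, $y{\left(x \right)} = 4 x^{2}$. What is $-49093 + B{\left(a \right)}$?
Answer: $- \frac{366920}{9} \approx -40769.0$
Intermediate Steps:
$E{\left(g,u \right)} = \frac{50}{3} + \frac{u}{6}$ ($E{\left(g,u \right)} = \frac{u + 4 \left(-5\right)^{2}}{6} = \frac{u + 4 \cdot 25}{6} = \frac{u + 100}{6} = \frac{100 + u}{6} = \frac{50}{3} + \frac{u}{6}$)
$a = \frac{103}{3}$ ($a = \left(\frac{50}{3} + \frac{1}{6} \left(-8\right)\right) - -19 = \left(\frac{50}{3} - \frac{4}{3}\right) + 19 = \frac{46}{3} + 19 = \frac{103}{3} \approx 34.333$)
$B{\left(f \right)} = 4 + f^{2} + 208 f$ ($B{\left(f \right)} = \left(f^{2} + 208 f\right) + 4 = 4 + f^{2} + 208 f$)
$-49093 + B{\left(a \right)} = -49093 + \left(4 + \left(\frac{103}{3}\right)^{2} + 208 \cdot \frac{103}{3}\right) = -49093 + \left(4 + \frac{10609}{9} + \frac{21424}{3}\right) = -49093 + \frac{74917}{9} = - \frac{366920}{9}$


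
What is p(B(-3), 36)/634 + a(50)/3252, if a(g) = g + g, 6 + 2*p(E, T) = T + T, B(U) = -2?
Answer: 42679/515442 ≈ 0.082801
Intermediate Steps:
p(E, T) = -3 + T (p(E, T) = -3 + (T + T)/2 = -3 + (2*T)/2 = -3 + T)
a(g) = 2*g
p(B(-3), 36)/634 + a(50)/3252 = (-3 + 36)/634 + (2*50)/3252 = 33*(1/634) + 100*(1/3252) = 33/634 + 25/813 = 42679/515442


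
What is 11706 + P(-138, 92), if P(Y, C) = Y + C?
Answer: 11660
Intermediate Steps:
P(Y, C) = C + Y
11706 + P(-138, 92) = 11706 + (92 - 138) = 11706 - 46 = 11660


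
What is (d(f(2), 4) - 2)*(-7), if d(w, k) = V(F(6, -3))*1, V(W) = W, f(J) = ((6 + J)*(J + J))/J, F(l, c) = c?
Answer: 35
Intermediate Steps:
f(J) = 12 + 2*J (f(J) = ((6 + J)*(2*J))/J = (2*J*(6 + J))/J = 12 + 2*J)
d(w, k) = -3 (d(w, k) = -3*1 = -3)
(d(f(2), 4) - 2)*(-7) = (-3 - 2)*(-7) = -5*(-7) = 35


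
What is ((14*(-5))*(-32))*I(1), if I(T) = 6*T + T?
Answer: 15680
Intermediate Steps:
I(T) = 7*T
((14*(-5))*(-32))*I(1) = ((14*(-5))*(-32))*(7*1) = -70*(-32)*7 = 2240*7 = 15680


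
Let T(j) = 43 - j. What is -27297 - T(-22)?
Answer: -27362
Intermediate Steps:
-27297 - T(-22) = -27297 - (43 - 1*(-22)) = -27297 - (43 + 22) = -27297 - 1*65 = -27297 - 65 = -27362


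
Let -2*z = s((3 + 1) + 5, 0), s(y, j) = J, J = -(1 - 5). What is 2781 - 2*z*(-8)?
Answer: 2749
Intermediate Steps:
J = 4 (J = -1*(-4) = 4)
s(y, j) = 4
z = -2 (z = -½*4 = -2)
2781 - 2*z*(-8) = 2781 - 2*(-2)*(-8) = 2781 - (-4)*(-8) = 2781 - 1*32 = 2781 - 32 = 2749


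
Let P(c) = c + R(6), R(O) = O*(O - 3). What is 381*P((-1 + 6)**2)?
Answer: 16383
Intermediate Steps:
R(O) = O*(-3 + O)
P(c) = 18 + c (P(c) = c + 6*(-3 + 6) = c + 6*3 = c + 18 = 18 + c)
381*P((-1 + 6)**2) = 381*(18 + (-1 + 6)**2) = 381*(18 + 5**2) = 381*(18 + 25) = 381*43 = 16383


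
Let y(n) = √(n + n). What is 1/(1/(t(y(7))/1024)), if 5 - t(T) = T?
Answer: 5/1024 - √14/1024 ≈ 0.0012289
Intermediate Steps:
y(n) = √2*√n (y(n) = √(2*n) = √2*√n)
t(T) = 5 - T
1/(1/(t(y(7))/1024)) = 1/(1/((5 - √2*√7)/1024)) = 1/(1/((5 - √14)*(1/1024))) = 1/(1/(5/1024 - √14/1024)) = 5/1024 - √14/1024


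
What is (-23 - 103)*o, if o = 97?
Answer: -12222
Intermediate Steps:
(-23 - 103)*o = (-23 - 103)*97 = -126*97 = -12222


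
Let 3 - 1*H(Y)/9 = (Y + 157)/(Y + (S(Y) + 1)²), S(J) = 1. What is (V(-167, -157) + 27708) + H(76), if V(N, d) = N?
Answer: 2203343/80 ≈ 27542.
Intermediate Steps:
H(Y) = 27 - 9*(157 + Y)/(4 + Y) (H(Y) = 27 - 9*(Y + 157)/(Y + (1 + 1)²) = 27 - 9*(157 + Y)/(Y + 2²) = 27 - 9*(157 + Y)/(Y + 4) = 27 - 9*(157 + Y)/(4 + Y))
(V(-167, -157) + 27708) + H(76) = (-167 + 27708) + 9*(-145 + 2*76)/(4 + 76) = 27541 + 9*(-145 + 152)/80 = 27541 + 9*(1/80)*7 = 27541 + 63/80 = 2203343/80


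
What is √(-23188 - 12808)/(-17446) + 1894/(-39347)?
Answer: -1894/39347 - I*√8999/8723 ≈ -0.048136 - 0.010875*I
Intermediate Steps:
√(-23188 - 12808)/(-17446) + 1894/(-39347) = √(-35996)*(-1/17446) + 1894*(-1/39347) = (2*I*√8999)*(-1/17446) - 1894/39347 = -I*√8999/8723 - 1894/39347 = -1894/39347 - I*√8999/8723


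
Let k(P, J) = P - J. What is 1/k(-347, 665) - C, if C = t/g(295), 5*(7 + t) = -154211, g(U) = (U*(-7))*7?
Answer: -156169227/73142300 ≈ -2.1351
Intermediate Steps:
g(U) = -49*U (g(U) = -7*U*7 = -49*U)
t = -154246/5 (t = -7 + (1/5)*(-154211) = -7 - 154211/5 = -154246/5 ≈ -30849.)
C = 154246/72275 (C = -154246/(5*((-49*295))) = -154246/5/(-14455) = -154246/5*(-1/14455) = 154246/72275 ≈ 2.1342)
1/k(-347, 665) - C = 1/(-347 - 1*665) - 1*154246/72275 = 1/(-347 - 665) - 154246/72275 = 1/(-1012) - 154246/72275 = -1/1012 - 154246/72275 = -156169227/73142300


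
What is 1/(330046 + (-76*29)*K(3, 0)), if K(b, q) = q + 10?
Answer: 1/308006 ≈ 3.2467e-6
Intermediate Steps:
K(b, q) = 10 + q
1/(330046 + (-76*29)*K(3, 0)) = 1/(330046 + (-76*29)*(10 + 0)) = 1/(330046 - 2204*10) = 1/(330046 - 22040) = 1/308006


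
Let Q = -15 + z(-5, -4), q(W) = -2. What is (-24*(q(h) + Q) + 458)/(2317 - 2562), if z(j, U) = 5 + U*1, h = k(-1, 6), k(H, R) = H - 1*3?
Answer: -842/245 ≈ -3.4367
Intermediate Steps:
k(H, R) = -3 + H (k(H, R) = H - 3 = -3 + H)
h = -4 (h = -3 - 1 = -4)
z(j, U) = 5 + U
Q = -14 (Q = -15 + (5 - 4) = -15 + 1 = -14)
(-24*(q(h) + Q) + 458)/(2317 - 2562) = (-24*(-2 - 14) + 458)/(2317 - 2562) = (-24*(-16) + 458)/(-245) = (384 + 458)*(-1/245) = 842*(-1/245) = -842/245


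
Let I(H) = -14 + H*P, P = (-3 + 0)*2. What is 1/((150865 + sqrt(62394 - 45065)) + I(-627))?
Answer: 154613/23905162440 - sqrt(17329)/23905162440 ≈ 6.4623e-6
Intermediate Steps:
P = -6 (P = -3*2 = -6)
I(H) = -14 - 6*H (I(H) = -14 + H*(-6) = -14 - 6*H)
1/((150865 + sqrt(62394 - 45065)) + I(-627)) = 1/((150865 + sqrt(62394 - 45065)) + (-14 - 6*(-627))) = 1/((150865 + sqrt(17329)) + (-14 + 3762)) = 1/((150865 + sqrt(17329)) + 3748) = 1/(154613 + sqrt(17329))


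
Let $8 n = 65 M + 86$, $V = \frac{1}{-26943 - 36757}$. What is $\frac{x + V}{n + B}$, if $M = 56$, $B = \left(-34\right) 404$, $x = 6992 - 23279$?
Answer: $\frac{1037481901}{845314925} \approx 1.2273$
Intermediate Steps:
$x = -16287$ ($x = 6992 - 23279 = -16287$)
$B = -13736$
$V = - \frac{1}{63700}$ ($V = \frac{1}{-63700} = - \frac{1}{63700} \approx -1.5699 \cdot 10^{-5}$)
$n = \frac{1863}{4}$ ($n = \frac{65 \cdot 56 + 86}{8} = \frac{3640 + 86}{8} = \frac{1}{8} \cdot 3726 = \frac{1863}{4} \approx 465.75$)
$\frac{x + V}{n + B} = \frac{-16287 - \frac{1}{63700}}{\frac{1863}{4} - 13736} = - \frac{1037481901}{63700 \left(- \frac{53081}{4}\right)} = \left(- \frac{1037481901}{63700}\right) \left(- \frac{4}{53081}\right) = \frac{1037481901}{845314925}$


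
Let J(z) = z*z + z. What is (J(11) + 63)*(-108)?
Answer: -21060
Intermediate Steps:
J(z) = z + z**2 (J(z) = z**2 + z = z + z**2)
(J(11) + 63)*(-108) = (11*(1 + 11) + 63)*(-108) = (11*12 + 63)*(-108) = (132 + 63)*(-108) = 195*(-108) = -21060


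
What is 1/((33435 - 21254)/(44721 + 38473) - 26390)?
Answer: -83194/2195477479 ≈ -3.7893e-5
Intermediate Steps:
1/((33435 - 21254)/(44721 + 38473) - 26390) = 1/(12181/83194 - 26390) = 1/(-2195477479/83194) = -83194/2195477479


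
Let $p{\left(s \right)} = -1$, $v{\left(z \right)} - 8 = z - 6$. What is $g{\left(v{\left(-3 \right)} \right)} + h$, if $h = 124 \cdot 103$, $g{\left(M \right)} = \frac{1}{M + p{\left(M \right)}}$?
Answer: $\frac{25543}{2} \approx 12772.0$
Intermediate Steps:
$v{\left(z \right)} = 2 + z$ ($v{\left(z \right)} = 8 + \left(z - 6\right) = 8 + \left(-6 + z\right) = 2 + z$)
$g{\left(M \right)} = \frac{1}{-1 + M}$ ($g{\left(M \right)} = \frac{1}{M - 1} = \frac{1}{-1 + M}$)
$h = 12772$
$g{\left(v{\left(-3 \right)} \right)} + h = \frac{1}{-1 + \left(2 - 3\right)} + 12772 = \frac{1}{-1 - 1} + 12772 = \frac{1}{-2} + 12772 = - \frac{1}{2} + 12772 = \frac{25543}{2}$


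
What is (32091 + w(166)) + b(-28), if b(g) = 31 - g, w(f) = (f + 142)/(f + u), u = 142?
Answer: 32151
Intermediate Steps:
w(f) = 1 (w(f) = (f + 142)/(f + 142) = (142 + f)/(142 + f) = 1)
(32091 + w(166)) + b(-28) = (32091 + 1) + (31 - 1*(-28)) = 32092 + (31 + 28) = 32092 + 59 = 32151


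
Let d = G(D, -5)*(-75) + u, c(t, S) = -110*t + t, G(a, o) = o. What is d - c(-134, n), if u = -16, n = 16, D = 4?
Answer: -14247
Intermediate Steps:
c(t, S) = -109*t
d = 359 (d = -5*(-75) - 16 = 375 - 16 = 359)
d - c(-134, n) = 359 - (-109)*(-134) = 359 - 1*14606 = 359 - 14606 = -14247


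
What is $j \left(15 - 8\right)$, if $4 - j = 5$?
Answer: $-7$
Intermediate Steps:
$j = -1$ ($j = 4 - 5 = -1$)
$j \left(15 - 8\right) = - (15 - 8) = \left(-1\right) 7 = -7$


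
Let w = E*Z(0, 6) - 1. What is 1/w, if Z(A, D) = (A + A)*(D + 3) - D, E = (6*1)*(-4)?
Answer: 1/143 ≈ 0.0069930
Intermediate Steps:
E = -24 (E = 6*(-4) = -24)
Z(A, D) = -D + 2*A*(3 + D) (Z(A, D) = (2*A)*(3 + D) - D = 2*A*(3 + D) - D = -D + 2*A*(3 + D))
w = 143 (w = -24*(-1*6 + 6*0 + 2*0*6) - 1 = -24*(-6 + 0 + 0) - 1 = -24*(-6) - 1 = 144 - 1 = 143)
1/w = 1/143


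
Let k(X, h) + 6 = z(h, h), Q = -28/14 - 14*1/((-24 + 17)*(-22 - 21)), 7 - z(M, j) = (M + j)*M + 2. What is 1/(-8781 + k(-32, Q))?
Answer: -1849/16253406 ≈ -0.00011376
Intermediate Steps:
z(M, j) = 5 - M*(M + j) (z(M, j) = 7 - ((M + j)*M + 2) = 7 - (M*(M + j) + 2) = 7 - (2 + M*(M + j)) = 7 + (-2 - M*(M + j)) = 5 - M*(M + j))
Q = -88/43 (Q = -28*1/14 - 14/((-7*(-43))) = -2 - 14/301 = -2 - 14*1/301 = -2 - 2/43 = -88/43 ≈ -2.0465)
k(X, h) = -1 - 2*h² (k(X, h) = -6 + (5 - h² - h*h) = -6 + (5 - h² - h²) = -6 + (5 - 2*h²) = -1 - 2*h²)
1/(-8781 + k(-32, Q)) = 1/(-8781 + (-1 - 2*(-88/43)²)) = 1/(-8781 + (-1 - 2*7744/1849)) = 1/(-8781 + (-1 - 15488/1849)) = 1/(-8781 - 17337/1849) = 1/(-16253406/1849) = -1849/16253406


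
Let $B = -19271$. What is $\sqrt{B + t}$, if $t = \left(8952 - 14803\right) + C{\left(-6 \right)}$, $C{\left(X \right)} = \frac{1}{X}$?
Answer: $\frac{i \sqrt{904398}}{6} \approx 158.5 i$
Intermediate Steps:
$t = - \frac{35107}{6}$ ($t = \left(8952 - 14803\right) + \frac{1}{-6} = -5851 - \frac{1}{6} = - \frac{35107}{6} \approx -5851.2$)
$\sqrt{B + t} = \sqrt{-19271 - \frac{35107}{6}} = \sqrt{- \frac{150733}{6}} = \frac{i \sqrt{904398}}{6}$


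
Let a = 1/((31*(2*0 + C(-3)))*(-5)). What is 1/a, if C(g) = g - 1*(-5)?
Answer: -310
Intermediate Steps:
C(g) = 5 + g (C(g) = g + 5 = 5 + g)
a = -1/310 (a = 1/((31*(2*0 + (5 - 3)))*(-5)) = 1/((31*(0 + 2))*(-5)) = 1/((31*2)*(-5)) = 1/(62*(-5)) = 1/(-310) = -1/310 ≈ -0.0032258)
1/a = 1/(-1/310) = -310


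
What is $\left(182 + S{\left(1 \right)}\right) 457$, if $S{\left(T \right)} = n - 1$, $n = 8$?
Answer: $86373$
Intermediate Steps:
$S{\left(T \right)} = 7$ ($S{\left(T \right)} = 8 - 1 = 7$)
$\left(182 + S{\left(1 \right)}\right) 457 = \left(182 + 7\right) 457 = 189 \cdot 457 = 86373$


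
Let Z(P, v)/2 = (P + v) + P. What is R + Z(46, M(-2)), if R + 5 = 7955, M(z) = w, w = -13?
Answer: 8108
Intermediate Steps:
M(z) = -13
Z(P, v) = 2*v + 4*P (Z(P, v) = 2*((P + v) + P) = 2*(v + 2*P) = 2*v + 4*P)
R = 7950 (R = -5 + 7955 = 7950)
R + Z(46, M(-2)) = 7950 + (2*(-13) + 4*46) = 7950 + (-26 + 184) = 7950 + 158 = 8108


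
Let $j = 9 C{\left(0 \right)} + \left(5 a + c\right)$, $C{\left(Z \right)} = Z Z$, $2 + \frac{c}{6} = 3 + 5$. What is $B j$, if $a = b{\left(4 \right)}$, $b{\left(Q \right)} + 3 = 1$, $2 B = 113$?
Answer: $1469$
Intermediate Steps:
$B = \frac{113}{2}$ ($B = \frac{1}{2} \cdot 113 = \frac{113}{2} \approx 56.5$)
$b{\left(Q \right)} = -2$ ($b{\left(Q \right)} = -3 + 1 = -2$)
$a = -2$
$c = 36$ ($c = -12 + 6 \left(3 + 5\right) = -12 + 6 \cdot 8 = -12 + 48 = 36$)
$C{\left(Z \right)} = Z^{2}$
$j = 26$ ($j = 9 \cdot 0^{2} + \left(5 \left(-2\right) + 36\right) = 9 \cdot 0 + \left(-10 + 36\right) = 0 + 26 = 26$)
$B j = \frac{113}{2} \cdot 26 = 1469$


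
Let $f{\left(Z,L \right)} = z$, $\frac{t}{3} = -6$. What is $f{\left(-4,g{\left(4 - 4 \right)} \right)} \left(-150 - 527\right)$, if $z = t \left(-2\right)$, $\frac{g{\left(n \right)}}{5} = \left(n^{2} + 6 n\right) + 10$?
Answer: $-24372$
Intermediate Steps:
$t = -18$ ($t = 3 \left(-6\right) = -18$)
$g{\left(n \right)} = 50 + 5 n^{2} + 30 n$ ($g{\left(n \right)} = 5 \left(\left(n^{2} + 6 n\right) + 10\right) = 5 \left(10 + n^{2} + 6 n\right) = 50 + 5 n^{2} + 30 n$)
$z = 36$ ($z = \left(-18\right) \left(-2\right) = 36$)
$f{\left(Z,L \right)} = 36$
$f{\left(-4,g{\left(4 - 4 \right)} \right)} \left(-150 - 527\right) = 36 \left(-150 - 527\right) = 36 \left(-677\right) = -24372$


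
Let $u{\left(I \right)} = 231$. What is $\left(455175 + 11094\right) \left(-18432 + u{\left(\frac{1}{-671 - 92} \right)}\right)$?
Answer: $-8486562069$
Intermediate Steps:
$\left(455175 + 11094\right) \left(-18432 + u{\left(\frac{1}{-671 - 92} \right)}\right) = \left(455175 + 11094\right) \left(-18432 + 231\right) = 466269 \left(-18201\right) = -8486562069$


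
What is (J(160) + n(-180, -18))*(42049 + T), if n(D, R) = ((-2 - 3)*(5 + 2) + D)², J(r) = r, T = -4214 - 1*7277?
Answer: 1417432830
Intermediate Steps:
T = -11491 (T = -4214 - 7277 = -11491)
n(D, R) = (-35 + D)² (n(D, R) = (-5*7 + D)² = (-35 + D)²)
(J(160) + n(-180, -18))*(42049 + T) = (160 + (-35 - 180)²)*(42049 - 11491) = (160 + (-215)²)*30558 = (160 + 46225)*30558 = 46385*30558 = 1417432830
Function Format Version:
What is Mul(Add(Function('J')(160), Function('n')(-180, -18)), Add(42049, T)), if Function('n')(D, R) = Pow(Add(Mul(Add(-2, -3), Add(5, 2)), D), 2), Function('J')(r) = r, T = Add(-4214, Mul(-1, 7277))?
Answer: 1417432830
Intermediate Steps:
T = -11491 (T = Add(-4214, -7277) = -11491)
Function('n')(D, R) = Pow(Add(-35, D), 2) (Function('n')(D, R) = Pow(Add(Mul(-5, 7), D), 2) = Pow(Add(-35, D), 2))
Mul(Add(Function('J')(160), Function('n')(-180, -18)), Add(42049, T)) = Mul(Add(160, Pow(Add(-35, -180), 2)), Add(42049, -11491)) = Mul(Add(160, Pow(-215, 2)), 30558) = Mul(Add(160, 46225), 30558) = Mul(46385, 30558) = 1417432830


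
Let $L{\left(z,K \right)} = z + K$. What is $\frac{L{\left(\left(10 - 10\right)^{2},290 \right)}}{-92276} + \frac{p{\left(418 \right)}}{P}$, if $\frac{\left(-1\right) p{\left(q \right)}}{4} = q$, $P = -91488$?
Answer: $\frac{3992311}{263817084} \approx 0.015133$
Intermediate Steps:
$p{\left(q \right)} = - 4 q$
$L{\left(z,K \right)} = K + z$
$\frac{L{\left(\left(10 - 10\right)^{2},290 \right)}}{-92276} + \frac{p{\left(418 \right)}}{P} = \frac{290 + \left(10 - 10\right)^{2}}{-92276} + \frac{\left(-4\right) 418}{-91488} = \left(290 + 0^{2}\right) \left(- \frac{1}{92276}\right) - - \frac{209}{11436} = \left(290 + 0\right) \left(- \frac{1}{92276}\right) + \frac{209}{11436} = 290 \left(- \frac{1}{92276}\right) + \frac{209}{11436} = - \frac{145}{46138} + \frac{209}{11436} = \frac{3992311}{263817084}$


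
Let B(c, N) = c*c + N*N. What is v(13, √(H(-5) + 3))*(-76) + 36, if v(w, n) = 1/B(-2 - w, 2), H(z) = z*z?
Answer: 8168/229 ≈ 35.668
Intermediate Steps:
B(c, N) = N² + c² (B(c, N) = c² + N² = N² + c²)
H(z) = z²
v(w, n) = 1/(4 + (-2 - w)²) (v(w, n) = 1/(2² + (-2 - w)²) = 1/(4 + (-2 - w)²))
v(13, √(H(-5) + 3))*(-76) + 36 = -76/(4 + (2 + 13)²) + 36 = -76/(4 + 15²) + 36 = -76/(4 + 225) + 36 = -76/229 + 36 = 8168/229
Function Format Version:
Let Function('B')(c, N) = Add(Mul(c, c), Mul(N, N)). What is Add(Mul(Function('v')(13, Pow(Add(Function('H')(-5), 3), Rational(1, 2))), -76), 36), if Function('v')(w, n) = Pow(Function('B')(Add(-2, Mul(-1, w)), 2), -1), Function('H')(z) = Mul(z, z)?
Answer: Rational(8168, 229) ≈ 35.668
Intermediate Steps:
Function('B')(c, N) = Add(Pow(N, 2), Pow(c, 2)) (Function('B')(c, N) = Add(Pow(c, 2), Pow(N, 2)) = Add(Pow(N, 2), Pow(c, 2)))
Function('H')(z) = Pow(z, 2)
Function('v')(w, n) = Pow(Add(4, Pow(Add(-2, Mul(-1, w)), 2)), -1) (Function('v')(w, n) = Pow(Add(Pow(2, 2), Pow(Add(-2, Mul(-1, w)), 2)), -1) = Pow(Add(4, Pow(Add(-2, Mul(-1, w)), 2)), -1))
Add(Mul(Function('v')(13, Pow(Add(Function('H')(-5), 3), Rational(1, 2))), -76), 36) = Add(Mul(Pow(Add(4, Pow(Add(2, 13), 2)), -1), -76), 36) = Add(Mul(Pow(Add(4, Pow(15, 2)), -1), -76), 36) = Add(Mul(Pow(Add(4, 225), -1), -76), 36) = Add(Mul(Pow(229, -1), -76), 36) = Add(Mul(Rational(1, 229), -76), 36) = Add(Rational(-76, 229), 36) = Rational(8168, 229)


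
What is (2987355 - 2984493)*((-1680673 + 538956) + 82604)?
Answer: -3031181406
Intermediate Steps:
(2987355 - 2984493)*((-1680673 + 538956) + 82604) = 2862*(-1141717 + 82604) = 2862*(-1059113) = -3031181406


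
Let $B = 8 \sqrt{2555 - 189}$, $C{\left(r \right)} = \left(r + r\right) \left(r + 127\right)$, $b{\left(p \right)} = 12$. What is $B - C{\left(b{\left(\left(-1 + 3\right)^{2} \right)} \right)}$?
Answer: $-3336 + 104 \sqrt{14} \approx -2946.9$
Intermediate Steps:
$C{\left(r \right)} = 2 r \left(127 + r\right)$
$B = 104 \sqrt{14}$ ($B = 8 \sqrt{2366} = 8 \cdot 13 \sqrt{14} = 104 \sqrt{14} \approx 389.13$)
$B - C{\left(b{\left(\left(-1 + 3\right)^{2} \right)} \right)} = 104 \sqrt{14} - 2 \cdot 12 \left(127 + 12\right) = 104 \sqrt{14} - 2 \cdot 12 \cdot 139 = 104 \sqrt{14} - 3336 = -3336 + 104 \sqrt{14}$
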